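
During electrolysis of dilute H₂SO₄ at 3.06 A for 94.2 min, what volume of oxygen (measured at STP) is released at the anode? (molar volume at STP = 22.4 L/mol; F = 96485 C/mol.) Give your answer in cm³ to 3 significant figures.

1000 cm³

Q = It = 3.06 × 5652 = 17300 C
n(e⁻) = 17300 / 96485 = 0.1793 mol
2H₂O → O₂ + 4H⁺ + 4e⁻, so n(O₂) = 0.1793 / 4 = 0.04483 mol
V = 0.04483 × 22.4 = 1.004 L
= 1000 cm³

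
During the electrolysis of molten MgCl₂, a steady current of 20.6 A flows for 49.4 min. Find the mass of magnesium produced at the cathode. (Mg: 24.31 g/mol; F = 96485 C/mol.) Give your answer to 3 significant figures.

7.69 g

Q = It = 20.6 × 2964 = 61060 C
Moles of electrons = 61060 / 96485 = 0.6328 mol
Mg²⁺ + 2e⁻ → Mg, so n(Mg) = 0.6328 / 2 = 0.3164 mol
m = 0.3164 × 24.31 = 7.69 g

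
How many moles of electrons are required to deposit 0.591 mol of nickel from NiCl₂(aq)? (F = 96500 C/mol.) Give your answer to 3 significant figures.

Ni²⁺ + 2e⁻ → Ni, so n(e⁻) = 2 × 0.591 = 1.182 mol

1.18 mol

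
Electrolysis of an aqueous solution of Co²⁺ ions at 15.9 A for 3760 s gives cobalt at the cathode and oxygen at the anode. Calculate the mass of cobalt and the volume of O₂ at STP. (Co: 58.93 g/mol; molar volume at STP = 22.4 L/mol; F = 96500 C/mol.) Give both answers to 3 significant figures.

Q = 15.9 × 3760 = 59780 C; n(e⁻) = 59780 / 96500 = 0.6195 mol
Cathode: Co²⁺ + 2e⁻ → Co → n(Co) = 0.6195/2 = 0.3098 mol → 18.3 g
Anode: 2H₂O → O₂ + 4H⁺ + 4e⁻ → n(O₂) = 0.6195/4 = 0.1549 mol → 3.47 L

18.3 g Co; 3.47 L O₂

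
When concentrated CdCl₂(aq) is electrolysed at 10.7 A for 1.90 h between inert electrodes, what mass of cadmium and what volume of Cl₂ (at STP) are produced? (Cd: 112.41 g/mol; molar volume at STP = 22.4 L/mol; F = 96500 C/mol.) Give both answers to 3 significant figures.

Q = 10.7 × 6840 = 73190 C; n(e⁻) = 73190 / 96500 = 0.7584 mol
Cathode: Cd²⁺ + 2e⁻ → Cd → n(Cd) = 0.7584/2 = 0.3792 mol → 42.6 g
Anode: 2Cl⁻ → Cl₂ + 2e⁻ → n(Cl₂) = 0.7584/2 = 0.3792 mol → 8.49 L

42.6 g Cd; 8.49 L Cl₂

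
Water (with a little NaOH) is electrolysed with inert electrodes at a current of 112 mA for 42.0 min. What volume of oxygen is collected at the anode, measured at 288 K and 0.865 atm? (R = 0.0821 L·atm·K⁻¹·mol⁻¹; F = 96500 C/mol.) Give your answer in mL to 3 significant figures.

Charge passed = 0.112 × 2520 = 282.2 C
n(e⁻) = 282.2 / 96500 = 0.002924 mol
2H₂O → O₂ + 4H⁺ + 4e⁻, so n(O₂) = 0.002924 / 4 = 7.310×10^-4 mol
V = nRT/P = 7.310×10^-4 × 0.0821 × 288 / 0.865 = 0.01998 L
= 20.0 mL

20.0 mL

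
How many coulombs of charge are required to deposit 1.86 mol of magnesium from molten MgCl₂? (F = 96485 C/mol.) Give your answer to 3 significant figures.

3.59×10^5 C

Mg²⁺ + 2e⁻ → Mg, so n(e⁻) = 2 × 1.86 = 3.720 mol
Q = 3.720 × 96485 = 3.589×10^5 C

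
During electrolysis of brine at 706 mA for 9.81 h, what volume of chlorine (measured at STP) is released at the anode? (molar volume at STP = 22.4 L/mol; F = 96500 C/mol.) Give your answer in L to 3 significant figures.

2.89 L

Q = 0.706 A × 35316 s = 24930 C
n(e⁻) = 24930 / 96500 = 0.2583 mol
2Cl⁻ → Cl₂ + 2e⁻, so n(Cl₂) = 0.2583 / 2 = 0.1292 mol
V = 0.1292 × 22.4 = 2.894 L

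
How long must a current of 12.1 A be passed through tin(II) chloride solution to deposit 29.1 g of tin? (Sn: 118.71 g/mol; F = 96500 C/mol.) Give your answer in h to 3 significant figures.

1.09 h

n(Sn) = 29.1 / 118.71 = 0.2451 mol
Sn²⁺ + 2e⁻ → Sn, so n(e⁻) = 2 × 0.2451 = 0.4902 mol
Q = 0.4902 × 96500 = 47300 C
t = Q / I = 47300 / 12.1 = 3909 s = 1.09 h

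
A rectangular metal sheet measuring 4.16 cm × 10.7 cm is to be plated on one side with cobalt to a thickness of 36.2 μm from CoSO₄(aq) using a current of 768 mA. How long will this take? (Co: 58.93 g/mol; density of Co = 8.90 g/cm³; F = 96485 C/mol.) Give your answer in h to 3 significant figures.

1.70 h

Plated area = 4.16 × 10.7 = 44.51 cm²
Volume = 44.51 × 36.2×10⁻⁴ cm = 0.1611 cm³
m(Co) = 0.1611 × 8.90 = 1.434 g
n(Co) = 1.434 / 58.93 = 0.02433 mol; n(e⁻) = 2 × 0.02433 = 0.04866 mol
Q = 0.04866 × 96485 = 4695 C
t = 4695 / 0.768 = 6113 s = 1.70 h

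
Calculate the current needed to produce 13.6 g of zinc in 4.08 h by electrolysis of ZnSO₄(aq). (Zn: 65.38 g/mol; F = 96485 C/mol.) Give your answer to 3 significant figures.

2.73 A

n(Zn) = 13.6 / 65.38 = 0.2080 mol
Zn²⁺ + 2e⁻ → Zn, so n(e⁻) = 2 × 0.2080 = 0.4160 mol
Q = 0.4160 × 96485 = 40140 C
I = Q / t = 40140 / 14688 s = 2.73 A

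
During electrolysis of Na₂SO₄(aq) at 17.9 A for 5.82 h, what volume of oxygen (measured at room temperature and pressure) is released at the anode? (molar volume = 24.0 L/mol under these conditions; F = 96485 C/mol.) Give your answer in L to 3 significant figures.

23.3 L

Charge passed = 17.9 × 20952 = 3.750×10^5 C
Moles of electrons = 3.750×10^5 / 96485 = 3.887 mol
2H₂O → O₂ + 4H⁺ + 4e⁻, so n(O₂) = 3.887 / 4 = 0.9718 mol
V = 0.9718 × 24.0 = 23.32 L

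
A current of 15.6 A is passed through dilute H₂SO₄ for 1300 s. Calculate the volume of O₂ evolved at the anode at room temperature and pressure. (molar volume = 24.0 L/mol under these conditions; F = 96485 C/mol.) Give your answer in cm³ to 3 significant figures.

1260 cm³

Q = It = 15.6 × 1300 = 20280 C
Moles of electrons = 20280 / 96485 = 0.2102 mol
2H₂O → O₂ + 4H⁺ + 4e⁻, so n(O₂) = 0.2102 / 4 = 0.05255 mol
V = 0.05255 × 24.0 = 1.261 L
= 1260 cm³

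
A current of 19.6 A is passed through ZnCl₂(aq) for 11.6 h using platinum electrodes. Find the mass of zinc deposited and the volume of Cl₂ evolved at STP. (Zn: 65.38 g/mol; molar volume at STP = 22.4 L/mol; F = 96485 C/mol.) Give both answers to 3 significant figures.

Q = 19.6 × 41760 = 8.185×10^5 C; n(e⁻) = 8.185×10^5 / 96485 = 8.483 mol
Cathode: Zn²⁺ + 2e⁻ → Zn → n(Zn) = 8.483/2 = 4.242 mol → 277 g
Anode: 2Cl⁻ → Cl₂ + 2e⁻ → n(Cl₂) = 8.483/2 = 4.242 mol → 95.0 L

277 g Zn; 95.0 L Cl₂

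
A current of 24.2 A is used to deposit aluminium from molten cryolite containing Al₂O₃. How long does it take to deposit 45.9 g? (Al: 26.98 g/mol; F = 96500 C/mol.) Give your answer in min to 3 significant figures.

n(Al) = 45.9 / 26.98 = 1.701 mol
Al³⁺ + 3e⁻ → Al, so n(e⁻) = 3 × 1.701 = 5.103 mol
Q = 5.103 × 96500 = 4.924×10^5 C
t = Q / I = 4.924×10^5 / 24.2 = 20350 s = 339 min

339 min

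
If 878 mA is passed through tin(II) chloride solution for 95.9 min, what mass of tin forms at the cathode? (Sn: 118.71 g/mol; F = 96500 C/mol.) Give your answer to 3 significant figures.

Charge passed = 0.878 × 5754 = 5052 C
n(e⁻) = 5052 / 96500 = 0.05235 mol
Sn²⁺ + 2e⁻ → Sn, so n(Sn) = 0.05235 / 2 = 0.02618 mol
m = 0.02618 × 118.71 = 3.11 g

3.11 g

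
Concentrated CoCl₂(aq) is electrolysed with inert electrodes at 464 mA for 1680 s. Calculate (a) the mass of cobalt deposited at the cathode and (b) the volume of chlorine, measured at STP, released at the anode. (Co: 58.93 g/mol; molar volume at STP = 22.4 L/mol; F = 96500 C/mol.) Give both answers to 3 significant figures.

0.238 g Co; 0.0905 L Cl₂

Q = 0.464 × 1680 = 779.5 C; n(e⁻) = 779.5 / 96500 = 0.008078 mol
Cathode: Co²⁺ + 2e⁻ → Co → n(Co) = 0.008078/2 = 0.004039 mol → 0.238 g
Anode: 2Cl⁻ → Cl₂ + 2e⁻ → n(Cl₂) = 0.008078/2 = 0.004039 mol → 0.0905 L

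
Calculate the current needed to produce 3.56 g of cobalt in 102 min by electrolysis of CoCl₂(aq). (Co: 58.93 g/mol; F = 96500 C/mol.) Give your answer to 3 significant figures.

1.91 A

n(Co) = 3.56 / 58.93 = 0.06041 mol
Co²⁺ + 2e⁻ → Co, so n(e⁻) = 2 × 0.06041 = 0.1208 mol
Q = 0.1208 × 96500 = 11660 C
I = Q / t = 11660 / 6120 s = 1.91 A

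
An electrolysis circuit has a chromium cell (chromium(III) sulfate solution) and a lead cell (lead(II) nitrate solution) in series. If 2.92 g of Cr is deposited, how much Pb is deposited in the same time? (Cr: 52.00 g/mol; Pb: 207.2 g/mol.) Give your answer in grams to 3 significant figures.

17.5 g

n(Cr) = 2.92 / 52.00 = 0.05615 mol
Cr³⁺ + 3e⁻ → Cr, so n(e⁻) = 3 × 0.05615 = 0.1685 mol
Same current for the same time ⇒ same n(e⁻) = 0.1685 mol in both cells.
Pb²⁺ + 2e⁻ → Pb, so n(Pb) = 0.1685 / 2 = 0.08425 mol
m(Pb) = 0.08425 × 207.2 = 17.5 g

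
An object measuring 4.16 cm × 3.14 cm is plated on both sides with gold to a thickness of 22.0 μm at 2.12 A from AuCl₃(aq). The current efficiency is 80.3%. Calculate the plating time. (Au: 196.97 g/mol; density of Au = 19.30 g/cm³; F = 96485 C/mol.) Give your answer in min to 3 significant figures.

16.0 min

Plated area = 2 × 4.16 × 3.14 = 26.12 cm²
Volume = 26.12 × 22.0×10⁻⁴ cm = 0.05746 cm³
m(Au) = 0.05746 × 19.30 = 1.109 g
n(Au) = 1.109 / 196.97 = 0.005630 mol; n(e⁻) = 3 × 0.005630 = 0.01689 mol
Q = 0.01689 × 96485 / 0.803 = 2029 C
t = 2029 / 2.12 = 957.1 s = 16.0 min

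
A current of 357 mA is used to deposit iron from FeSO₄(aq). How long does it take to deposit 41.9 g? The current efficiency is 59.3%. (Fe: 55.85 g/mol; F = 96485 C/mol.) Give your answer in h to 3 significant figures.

190 h

n(Fe) = 41.9 / 55.85 = 0.7502 mol
Fe²⁺ + 2e⁻ → Fe, so n(e⁻) = 2 × 0.7502 = 1.500 mol
Q = 1.500 × 96485 / 0.593 = 2.441×10^5 C
t = Q / I = 2.441×10^5 / 0.357 = 6.838×10^5 s = 190 h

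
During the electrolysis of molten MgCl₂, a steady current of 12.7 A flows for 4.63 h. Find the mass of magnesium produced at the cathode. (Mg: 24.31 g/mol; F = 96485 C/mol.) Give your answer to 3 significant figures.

26.7 g

Q = 12.7 A × 16668 s = 2.117×10^5 C
n(e⁻) = Q/F = 2.117×10^5/96485 = 2.194 mol
Mg²⁺ + 2e⁻ → Mg, so n(Mg) = 2.194 / 2 = 1.097 mol
m = 1.097 × 24.31 = 26.7 g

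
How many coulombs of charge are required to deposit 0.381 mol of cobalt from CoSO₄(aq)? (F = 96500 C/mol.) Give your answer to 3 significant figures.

Co²⁺ + 2e⁻ → Co, so n(e⁻) = 2 × 0.381 = 0.7620 mol
Q = 0.7620 × 96500 = 73530 C

73500 C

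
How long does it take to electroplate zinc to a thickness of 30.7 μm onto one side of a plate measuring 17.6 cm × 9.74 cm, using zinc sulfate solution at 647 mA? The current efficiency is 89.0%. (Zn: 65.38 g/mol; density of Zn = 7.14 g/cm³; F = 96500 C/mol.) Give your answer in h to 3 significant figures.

Plated area = 17.6 × 9.74 = 171.4 cm²
Volume = 171.4 × 30.7×10⁻⁴ cm = 0.5262 cm³
m(Zn) = 0.5262 × 7.14 = 3.757 g
n(Zn) = 3.757 / 65.38 = 0.05746 mol; n(e⁻) = 2 × 0.05746 = 0.1149 mol
Q = 0.1149 × 96500 / 0.890 = 12460 C
t = 12460 / 0.647 = 19260 s = 5.35 h

5.35 h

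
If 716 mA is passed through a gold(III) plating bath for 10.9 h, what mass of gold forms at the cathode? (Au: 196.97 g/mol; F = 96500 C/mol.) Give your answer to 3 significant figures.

Q = It = 0.716 × 39240 = 28100 C
n(e⁻) = Q/F = 28100/96500 = 0.2912 mol
Au³⁺ + 3e⁻ → Au, so n(Au) = 0.2912 / 3 = 0.09707 mol
m = 0.09707 × 196.97 = 19.1 g

19.1 g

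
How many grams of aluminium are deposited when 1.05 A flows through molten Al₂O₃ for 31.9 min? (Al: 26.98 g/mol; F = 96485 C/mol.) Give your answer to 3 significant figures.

Q = It = 1.05 × 1914 = 2010 C
n(e⁻) = Q/F = 2010/96485 = 0.02083 mol
Al³⁺ + 3e⁻ → Al, so n(Al) = 0.02083 / 3 = 0.006943 mol
m = 0.006943 × 26.98 = 0.187 g

0.187 g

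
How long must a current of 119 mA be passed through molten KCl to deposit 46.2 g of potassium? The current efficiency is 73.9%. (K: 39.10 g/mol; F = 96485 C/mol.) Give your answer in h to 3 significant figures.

n(K) = 46.2 / 39.10 = 1.182 mol
K⁺ + e⁻ → K, so n(e⁻) = 1.182 mol
Q = 1.182 × 96485 / 0.739 = 1.543×10^5 C
t = Q / I = 1.543×10^5 / 0.119 = 1.297×10^6 s = 360 h

360 h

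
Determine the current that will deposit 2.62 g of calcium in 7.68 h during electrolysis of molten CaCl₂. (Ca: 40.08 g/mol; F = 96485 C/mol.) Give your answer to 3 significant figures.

n(Ca) = 2.62 / 40.08 = 0.06537 mol
Ca²⁺ + 2e⁻ → Ca, so n(e⁻) = 2 × 0.06537 = 0.1307 mol
Q = 0.1307 × 96485 = 12610 C
I = Q / t = 12610 / 27648 s = 0.456 A

0.456 A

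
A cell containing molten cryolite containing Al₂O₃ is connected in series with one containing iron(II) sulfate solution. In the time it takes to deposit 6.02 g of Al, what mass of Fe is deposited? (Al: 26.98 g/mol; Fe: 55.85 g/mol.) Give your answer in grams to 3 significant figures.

n(Al) = 6.02 / 26.98 = 0.2231 mol
Al³⁺ + 3e⁻ → Al, so n(e⁻) = 3 × 0.2231 = 0.6693 mol
Same current for the same time ⇒ same n(e⁻) = 0.6693 mol in both cells.
Fe²⁺ + 2e⁻ → Fe, so n(Fe) = 0.6693 / 2 = 0.3347 mol
m(Fe) = 0.3347 × 55.85 = 18.7 g

18.7 g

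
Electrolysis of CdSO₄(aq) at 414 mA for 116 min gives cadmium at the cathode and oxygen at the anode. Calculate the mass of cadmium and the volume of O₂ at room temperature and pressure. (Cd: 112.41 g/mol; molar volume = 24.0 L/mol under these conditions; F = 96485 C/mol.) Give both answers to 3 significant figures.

1.68 g Cd; 0.179 L O₂

Q = 0.414 × 6960 = 2881 C; n(e⁻) = 2881 / 96485 = 0.02986 mol
Cathode: Cd²⁺ + 2e⁻ → Cd → n(Cd) = 0.02986/2 = 0.01493 mol → 1.68 g
Anode: 2H₂O → O₂ + 4H⁺ + 4e⁻ → n(O₂) = 0.02986/4 = 0.007465 mol → 0.179 L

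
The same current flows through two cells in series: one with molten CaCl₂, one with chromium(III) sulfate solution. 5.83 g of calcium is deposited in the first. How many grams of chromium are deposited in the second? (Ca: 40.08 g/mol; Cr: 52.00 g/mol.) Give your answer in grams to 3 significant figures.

n(Ca) = 5.83 / 40.08 = 0.1455 mol
Ca²⁺ + 2e⁻ → Ca, so n(e⁻) = 2 × 0.1455 = 0.2910 mol
Same current for the same time ⇒ same n(e⁻) = 0.2910 mol in both cells.
Cr³⁺ + 3e⁻ → Cr, so n(Cr) = 0.2910 / 3 = 0.09700 mol
m(Cr) = 0.09700 × 52.00 = 5.04 g

5.04 g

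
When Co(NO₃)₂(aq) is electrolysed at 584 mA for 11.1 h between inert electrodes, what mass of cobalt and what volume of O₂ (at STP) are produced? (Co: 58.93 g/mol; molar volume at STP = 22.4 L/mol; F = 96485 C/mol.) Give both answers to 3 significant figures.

Q = 0.584 × 39960 = 23340 C; n(e⁻) = 23340 / 96485 = 0.2419 mol
Cathode: Co²⁺ + 2e⁻ → Co → n(Co) = 0.2419/2 = 0.1210 mol → 7.13 g
Anode: 2H₂O → O₂ + 4H⁺ + 4e⁻ → n(O₂) = 0.2419/4 = 0.06048 mol → 1.35 L

7.13 g Co; 1.35 L O₂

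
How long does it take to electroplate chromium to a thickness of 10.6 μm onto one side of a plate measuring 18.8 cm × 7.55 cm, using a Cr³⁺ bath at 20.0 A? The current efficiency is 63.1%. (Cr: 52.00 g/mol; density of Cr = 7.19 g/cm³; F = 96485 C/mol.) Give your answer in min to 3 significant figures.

7.95 min

Plated area = 18.8 × 7.55 = 141.9 cm²
Volume = 141.9 × 10.6×10⁻⁴ cm = 0.1504 cm³
m(Cr) = 0.1504 × 7.19 = 1.081 g
n(Cr) = 1.081 / 52.00 = 0.02079 mol; n(e⁻) = 3 × 0.02079 = 0.06237 mol
Q = 0.06237 × 96485 / 0.631 = 9537 C
t = 9537 / 20.0 = 476.9 s = 7.95 min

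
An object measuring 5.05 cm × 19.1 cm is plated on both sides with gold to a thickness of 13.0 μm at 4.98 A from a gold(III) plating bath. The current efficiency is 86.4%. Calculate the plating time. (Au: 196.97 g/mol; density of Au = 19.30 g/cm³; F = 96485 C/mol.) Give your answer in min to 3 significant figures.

Plated area = 2 × 5.05 × 19.1 = 192.9 cm²
Volume = 192.9 × 13.0×10⁻⁴ cm = 0.2508 cm³
m(Au) = 0.2508 × 19.30 = 4.840 g
n(Au) = 4.840 / 196.97 = 0.02457 mol; n(e⁻) = 3 × 0.02457 = 0.07371 mol
Q = 0.07371 × 96485 / 0.864 = 8231 C
t = 8231 / 4.98 = 1653 s = 27.6 min

27.6 min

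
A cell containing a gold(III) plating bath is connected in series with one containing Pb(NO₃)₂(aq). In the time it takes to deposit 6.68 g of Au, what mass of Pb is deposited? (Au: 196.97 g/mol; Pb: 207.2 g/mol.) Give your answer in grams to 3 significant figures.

n(Au) = 6.68 / 196.97 = 0.03391 mol
Au³⁺ + 3e⁻ → Au, so n(e⁻) = 3 × 0.03391 = 0.1017 mol
Same current for the same time ⇒ same n(e⁻) = 0.1017 mol in both cells.
Pb²⁺ + 2e⁻ → Pb, so n(Pb) = 0.1017 / 2 = 0.05085 mol
m(Pb) = 0.05085 × 207.2 = 10.5 g

10.5 g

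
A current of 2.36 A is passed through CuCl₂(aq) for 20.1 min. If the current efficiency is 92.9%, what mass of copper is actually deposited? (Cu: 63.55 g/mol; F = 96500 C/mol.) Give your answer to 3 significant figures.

Q = 2.36 × 1206 = 2846 C
n(e⁻) = 2846 / 96500 = 0.02949 mol
Cu²⁺ + 2e⁻ → Cu, so theoretical m(Cu) = 0.01475 × 63.55 = 0.9374 g
Actual mass = 92.9% × 0.9374 = 0.871 g

0.871 g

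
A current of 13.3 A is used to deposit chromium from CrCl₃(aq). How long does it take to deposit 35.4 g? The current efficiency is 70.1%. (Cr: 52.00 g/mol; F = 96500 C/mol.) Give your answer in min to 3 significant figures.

352 min

n(Cr) = 35.4 / 52.00 = 0.6808 mol
Cr³⁺ + 3e⁻ → Cr, so n(e⁻) = 3 × 0.6808 = 2.042 mol
Q = 2.042 × 96500 / 0.701 = 2.811×10^5 C
t = Q / I = 2.811×10^5 / 13.3 = 21140 s = 352 min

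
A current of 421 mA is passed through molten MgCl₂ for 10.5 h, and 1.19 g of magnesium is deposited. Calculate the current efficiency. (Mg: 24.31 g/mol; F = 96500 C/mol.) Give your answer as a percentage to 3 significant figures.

59.4%

Q = 0.421 × 37800 = 15910 C
n(e⁻) = 15910 / 96500 = 0.1649 mol
Mg²⁺ + 2e⁻ → Mg, so theoretical n(Mg) = 0.08245 mol → 2.004 g
Efficiency = 1.19 / 2.004 = 0.5938 = 59.4%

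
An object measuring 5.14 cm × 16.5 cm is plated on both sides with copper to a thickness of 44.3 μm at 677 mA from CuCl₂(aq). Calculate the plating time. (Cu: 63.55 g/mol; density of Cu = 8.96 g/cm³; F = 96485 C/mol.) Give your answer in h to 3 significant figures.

Plated area = 2 × 5.14 × 16.5 = 169.6 cm²
Volume = 169.6 × 44.3×10⁻⁴ cm = 0.7513 cm³
m(Cu) = 0.7513 × 8.96 = 6.732 g
n(Cu) = 6.732 / 63.55 = 0.1059 mol; n(e⁻) = 2 × 0.1059 = 0.2118 mol
Q = 0.2118 × 96485 = 20440 C
t = 20440 / 0.677 = 30190 s = 8.39 h

8.39 h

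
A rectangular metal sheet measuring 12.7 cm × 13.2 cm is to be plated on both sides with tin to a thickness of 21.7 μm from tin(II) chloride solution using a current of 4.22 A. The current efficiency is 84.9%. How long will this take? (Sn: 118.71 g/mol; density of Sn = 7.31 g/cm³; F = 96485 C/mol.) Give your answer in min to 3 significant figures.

40.2 min

Plated area = 2 × 12.7 × 13.2 = 335.3 cm²
Volume = 335.3 × 21.7×10⁻⁴ cm = 0.7276 cm³
m(Sn) = 0.7276 × 7.31 = 5.319 g
n(Sn) = 5.319 / 118.71 = 0.04481 mol; n(e⁻) = 2 × 0.04481 = 0.08962 mol
Q = 0.08962 × 96485 / 0.849 = 10180 C
t = 10180 / 4.22 = 2412 s = 40.2 min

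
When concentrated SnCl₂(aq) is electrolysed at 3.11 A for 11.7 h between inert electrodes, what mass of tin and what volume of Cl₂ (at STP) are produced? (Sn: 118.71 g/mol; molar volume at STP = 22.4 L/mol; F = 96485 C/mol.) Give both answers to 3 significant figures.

80.6 g Sn; 15.2 L Cl₂

Q = 3.11 × 42120 = 1.310×10^5 C; n(e⁻) = 1.310×10^5 / 96485 = 1.358 mol
Cathode: Sn²⁺ + 2e⁻ → Sn → n(Sn) = 1.358/2 = 0.6790 mol → 80.6 g
Anode: 2Cl⁻ → Cl₂ + 2e⁻ → n(Cl₂) = 1.358/2 = 0.6790 mol → 15.2 L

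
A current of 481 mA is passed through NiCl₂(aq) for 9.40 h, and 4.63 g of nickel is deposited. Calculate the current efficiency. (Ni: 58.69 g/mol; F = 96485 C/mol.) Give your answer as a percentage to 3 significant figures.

Q = 0.481 × 33840 = 16280 C
n(e⁻) = 16280 / 96485 = 0.1687 mol
Ni²⁺ + 2e⁻ → Ni, so theoretical n(Ni) = 0.08435 mol → 4.951 g
Efficiency = 4.63 / 4.951 = 0.9352 = 93.5%

93.5%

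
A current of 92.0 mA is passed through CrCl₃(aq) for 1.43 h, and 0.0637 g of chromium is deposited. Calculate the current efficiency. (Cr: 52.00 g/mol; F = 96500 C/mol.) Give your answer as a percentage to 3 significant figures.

Q = 0.0920 × 5148 = 473.6 C
n(e⁻) = 473.6 / 96500 = 0.004908 mol
Cr³⁺ + 3e⁻ → Cr, so theoretical n(Cr) = 0.001636 mol → 0.08507 g
Efficiency = 0.0637 / 0.08507 = 0.7488 = 74.9%

74.9%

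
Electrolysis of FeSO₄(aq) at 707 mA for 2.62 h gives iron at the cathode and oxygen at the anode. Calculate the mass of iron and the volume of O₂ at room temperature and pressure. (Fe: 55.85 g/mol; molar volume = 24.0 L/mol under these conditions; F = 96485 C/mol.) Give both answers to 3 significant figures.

Q = 0.707 × 9432 = 6668 C; n(e⁻) = 6668 / 96485 = 0.06911 mol
Cathode: Fe²⁺ + 2e⁻ → Fe → n(Fe) = 0.06911/2 = 0.03456 mol → 1.93 g
Anode: 2H₂O → O₂ + 4H⁺ + 4e⁻ → n(O₂) = 0.06911/4 = 0.01728 mol → 0.415 L

1.93 g Fe; 0.415 L O₂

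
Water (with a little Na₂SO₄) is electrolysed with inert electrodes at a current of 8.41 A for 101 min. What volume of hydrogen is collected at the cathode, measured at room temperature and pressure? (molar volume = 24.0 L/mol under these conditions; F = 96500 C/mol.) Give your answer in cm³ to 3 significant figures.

Charge passed = 8.41 × 6060 = 50960 C
n(e⁻) = 50960 / 96500 = 0.5281 mol
2H⁺ + 2e⁻ → H₂, so n(H₂) = 0.5281 / 2 = 0.2641 mol
V = 0.2641 × 24.0 = 6.338 L
= 6340 cm³

6340 cm³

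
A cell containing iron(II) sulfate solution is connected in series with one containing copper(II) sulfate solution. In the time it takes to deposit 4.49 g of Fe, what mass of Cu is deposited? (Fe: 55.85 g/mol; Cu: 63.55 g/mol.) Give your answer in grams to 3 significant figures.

5.11 g

n(Fe) = 4.49 / 55.85 = 0.08039 mol
Fe²⁺ + 2e⁻ → Fe, so n(e⁻) = 2 × 0.08039 = 0.1608 mol
In series, the same 0.1608 mol of electrons flows through the second cell.
Cu²⁺ + 2e⁻ → Cu, so n(Cu) = 0.1608 / 2 = 0.08040 mol
m(Cu) = 0.08040 × 63.55 = 5.11 g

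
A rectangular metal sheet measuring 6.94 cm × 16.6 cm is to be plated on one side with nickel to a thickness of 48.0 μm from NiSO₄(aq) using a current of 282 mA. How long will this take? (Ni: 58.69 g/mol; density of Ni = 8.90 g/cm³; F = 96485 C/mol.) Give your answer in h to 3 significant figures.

15.9 h

Plated area = 6.94 × 16.6 = 115.2 cm²
Volume = 115.2 × 48.0×10⁻⁴ cm = 0.5530 cm³
m(Ni) = 0.5530 × 8.90 = 4.922 g
n(Ni) = 4.922 / 58.69 = 0.08386 mol; n(e⁻) = 2 × 0.08386 = 0.1677 mol
Q = 0.1677 × 96485 = 16180 C
t = 16180 / 0.282 = 57380 s = 15.9 h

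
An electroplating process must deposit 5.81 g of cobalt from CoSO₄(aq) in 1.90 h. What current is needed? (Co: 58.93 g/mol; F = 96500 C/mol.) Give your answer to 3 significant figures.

n(Co) = 5.81 / 58.93 = 0.09859 mol
Co²⁺ + 2e⁻ → Co, so n(e⁻) = 2 × 0.09859 = 0.1972 mol
Q = 0.1972 × 96500 = 19030 C
I = Q / t = 19030 / 6840 s = 2.78 A

2.78 A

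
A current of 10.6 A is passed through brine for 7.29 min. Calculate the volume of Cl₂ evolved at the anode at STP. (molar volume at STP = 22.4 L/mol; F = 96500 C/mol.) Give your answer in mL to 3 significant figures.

538 mL

Q = 10.6 A × 437.4 s = 4636 C
Moles of electrons = 4636 / 96500 = 0.04804 mol
2Cl⁻ → Cl₂ + 2e⁻, so n(Cl₂) = 0.04804 / 2 = 0.02402 mol
V = 0.02402 × 22.4 = 0.5380 L
= 538 mL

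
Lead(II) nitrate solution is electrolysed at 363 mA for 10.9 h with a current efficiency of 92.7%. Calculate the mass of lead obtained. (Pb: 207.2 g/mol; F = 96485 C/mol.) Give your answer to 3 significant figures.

14.2 g

Q = 0.363 × 39240 = 14240 C
n(e⁻) = 14240 / 96485 = 0.1476 mol
Pb²⁺ + 2e⁻ → Pb, so theoretical m(Pb) = 0.07380 × 207.2 = 15.29 g
Actual mass = 92.7% × 15.29 = 14.2 g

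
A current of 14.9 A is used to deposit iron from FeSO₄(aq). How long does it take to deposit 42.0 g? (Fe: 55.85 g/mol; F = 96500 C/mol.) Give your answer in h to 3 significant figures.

2.71 h

n(Fe) = 42.0 / 55.85 = 0.7520 mol
Fe²⁺ + 2e⁻ → Fe, so n(e⁻) = 2 × 0.7520 = 1.504 mol
Q = 1.504 × 96500 = 1.451×10^5 C
t = Q / I = 1.451×10^5 / 14.9 = 9738 s = 2.71 h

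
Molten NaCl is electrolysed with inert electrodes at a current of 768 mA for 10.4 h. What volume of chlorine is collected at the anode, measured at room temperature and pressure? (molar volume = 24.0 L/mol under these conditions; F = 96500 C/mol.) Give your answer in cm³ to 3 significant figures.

3580 cm³

Q = It = 0.768 × 37440 = 28750 C
Moles of electrons = 28750 / 96500 = 0.2979 mol
2Cl⁻ → Cl₂ + 2e⁻, so n(Cl₂) = 0.2979 / 2 = 0.1490 mol
V = 0.1490 × 24.0 = 3.576 L
= 3580 cm³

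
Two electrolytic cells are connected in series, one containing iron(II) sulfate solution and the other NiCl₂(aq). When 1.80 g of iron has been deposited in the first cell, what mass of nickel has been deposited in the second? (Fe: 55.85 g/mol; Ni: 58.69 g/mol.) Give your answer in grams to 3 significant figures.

1.89 g

n(Fe) = 1.80 / 55.85 = 0.03223 mol
Fe²⁺ + 2e⁻ → Fe, so n(e⁻) = 2 × 0.03223 = 0.06446 mol
In series, the same 0.06446 mol of electrons flows through the second cell.
Ni²⁺ + 2e⁻ → Ni, so n(Ni) = 0.06446 / 2 = 0.03223 mol
m(Ni) = 0.03223 × 58.69 = 1.89 g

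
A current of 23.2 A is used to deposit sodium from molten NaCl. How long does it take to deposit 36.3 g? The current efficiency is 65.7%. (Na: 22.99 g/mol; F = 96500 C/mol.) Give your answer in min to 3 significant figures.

167 min

n(Na) = 36.3 / 22.99 = 1.579 mol
Na⁺ + e⁻ → Na, so n(e⁻) = 1.579 mol
Q = 1.579 × 96500 / 0.657 = 2.319×10^5 C
t = Q / I = 2.319×10^5 / 23.2 = 9996 s = 167 min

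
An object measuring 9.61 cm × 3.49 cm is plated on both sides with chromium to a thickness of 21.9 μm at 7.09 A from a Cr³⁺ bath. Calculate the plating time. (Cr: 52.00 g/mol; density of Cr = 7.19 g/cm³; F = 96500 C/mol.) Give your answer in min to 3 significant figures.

Plated area = 2 × 9.61 × 3.49 = 67.08 cm²
Volume = 67.08 × 21.9×10⁻⁴ cm = 0.1469 cm³
m(Cr) = 0.1469 × 7.19 = 1.056 g
n(Cr) = 1.056 / 52.00 = 0.02031 mol; n(e⁻) = 3 × 0.02031 = 0.06093 mol
Q = 0.06093 × 96500 = 5880 C
t = 5880 / 7.09 = 829.3 s = 13.8 min

13.8 min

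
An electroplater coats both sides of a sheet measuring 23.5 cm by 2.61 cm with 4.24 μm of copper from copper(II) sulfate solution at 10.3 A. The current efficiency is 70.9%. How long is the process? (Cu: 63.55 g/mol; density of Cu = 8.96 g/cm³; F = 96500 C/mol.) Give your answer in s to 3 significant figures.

Plated area = 2 × 23.5 × 2.61 = 122.7 cm²
Volume = 122.7 × 4.24×10⁻⁴ cm = 0.05202 cm³
m(Cu) = 0.05202 × 8.96 = 0.4661 g
n(Cu) = 0.4661 / 63.55 = 0.007334 mol; n(e⁻) = 2 × 0.007334 = 0.01467 mol
Q = 0.01467 × 96500 / 0.709 = 1997 C
t = 1997 / 10.3 = 193.9 s

194 s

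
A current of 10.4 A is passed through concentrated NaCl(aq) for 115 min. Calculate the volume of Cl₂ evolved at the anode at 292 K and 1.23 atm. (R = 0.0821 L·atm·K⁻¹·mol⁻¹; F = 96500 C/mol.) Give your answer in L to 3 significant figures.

7.25 L

Charge passed = 10.4 × 6900 = 71760 C
n(e⁻) = Q/F = 71760/96500 = 0.7436 mol
2Cl⁻ → Cl₂ + 2e⁻, so n(Cl₂) = 0.7436 / 2 = 0.3718 mol
V = nRT/P = 0.3718 × 0.0821 × 292 / 1.23 = 7.247 L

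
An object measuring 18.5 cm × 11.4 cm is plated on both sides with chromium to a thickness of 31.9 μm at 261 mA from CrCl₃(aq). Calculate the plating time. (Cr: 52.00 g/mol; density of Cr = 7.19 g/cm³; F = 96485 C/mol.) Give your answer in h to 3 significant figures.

57.3 h

Plated area = 2 × 18.5 × 11.4 = 421.8 cm²
Volume = 421.8 × 31.9×10⁻⁴ cm = 1.346 cm³
m(Cr) = 1.346 × 7.19 = 9.678 g
n(Cr) = 9.678 / 52.00 = 0.1861 mol; n(e⁻) = 3 × 0.1861 = 0.5583 mol
Q = 0.5583 × 96485 = 53870 C
t = 53870 / 0.261 = 2.064×10^5 s = 57.3 h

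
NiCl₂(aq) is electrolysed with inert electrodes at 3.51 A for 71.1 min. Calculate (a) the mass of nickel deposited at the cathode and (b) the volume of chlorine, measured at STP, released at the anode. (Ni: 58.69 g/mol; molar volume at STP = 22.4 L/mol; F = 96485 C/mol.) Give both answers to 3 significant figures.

Q = 3.51 × 4266 = 14970 C; n(e⁻) = 14970 / 96485 = 0.1552 mol
Cathode: Ni²⁺ + 2e⁻ → Ni → n(Ni) = 0.1552/2 = 0.07760 mol → 4.55 g
Anode: 2Cl⁻ → Cl₂ + 2e⁻ → n(Cl₂) = 0.1552/2 = 0.07760 mol → 1.74 L

4.55 g Ni; 1.74 L Cl₂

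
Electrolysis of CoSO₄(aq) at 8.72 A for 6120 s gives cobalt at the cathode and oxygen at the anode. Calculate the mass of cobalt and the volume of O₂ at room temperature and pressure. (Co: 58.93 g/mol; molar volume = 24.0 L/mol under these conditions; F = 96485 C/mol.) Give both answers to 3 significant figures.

16.3 g Co; 3.32 L O₂

Q = 8.72 × 6120 = 53370 C; n(e⁻) = 53370 / 96485 = 0.5531 mol
Cathode: Co²⁺ + 2e⁻ → Co → n(Co) = 0.5531/2 = 0.2766 mol → 16.3 g
Anode: 2H₂O → O₂ + 4H⁺ + 4e⁻ → n(O₂) = 0.5531/4 = 0.1383 mol → 3.32 L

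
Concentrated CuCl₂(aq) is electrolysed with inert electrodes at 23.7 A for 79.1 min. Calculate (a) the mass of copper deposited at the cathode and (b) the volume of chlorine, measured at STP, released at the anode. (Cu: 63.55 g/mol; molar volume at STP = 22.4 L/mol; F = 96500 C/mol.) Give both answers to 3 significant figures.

Q = 23.7 × 4746 = 1.125×10^5 C; n(e⁻) = 1.125×10^5 / 96500 = 1.166 mol
Cathode: Cu²⁺ + 2e⁻ → Cu → n(Cu) = 1.166/2 = 0.5830 mol → 37.0 g
Anode: 2Cl⁻ → Cl₂ + 2e⁻ → n(Cl₂) = 1.166/2 = 0.5830 mol → 13.1 L

37.0 g Cu; 13.1 L Cl₂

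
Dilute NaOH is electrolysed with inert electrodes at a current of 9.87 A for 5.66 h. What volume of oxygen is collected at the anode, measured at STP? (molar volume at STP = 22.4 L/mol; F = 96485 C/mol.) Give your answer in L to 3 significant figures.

Charge passed = 9.87 × 20376 = 2.011×10^5 C
Moles of electrons = 2.011×10^5 / 96485 = 2.084 mol
2H₂O → O₂ + 4H⁺ + 4e⁻, so n(O₂) = 2.084 / 4 = 0.5210 mol
V = 0.5210 × 22.4 = 11.67 L

11.7 L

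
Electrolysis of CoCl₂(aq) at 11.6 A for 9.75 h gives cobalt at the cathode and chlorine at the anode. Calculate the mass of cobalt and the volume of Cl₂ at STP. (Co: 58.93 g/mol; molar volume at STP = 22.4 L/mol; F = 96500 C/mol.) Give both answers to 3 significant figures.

124 g Co; 47.3 L Cl₂

Q = 11.6 × 35100 = 4.072×10^5 C; n(e⁻) = 4.072×10^5 / 96500 = 4.220 mol
Cathode: Co²⁺ + 2e⁻ → Co → n(Co) = 4.220/2 = 2.110 mol → 124 g
Anode: 2Cl⁻ → Cl₂ + 2e⁻ → n(Cl₂) = 4.220/2 = 2.110 mol → 47.3 L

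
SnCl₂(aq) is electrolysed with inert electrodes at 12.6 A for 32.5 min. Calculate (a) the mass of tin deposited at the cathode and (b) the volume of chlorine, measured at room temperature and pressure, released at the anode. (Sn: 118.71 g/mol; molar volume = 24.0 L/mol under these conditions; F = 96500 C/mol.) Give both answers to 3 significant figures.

15.1 g Sn; 3.06 L Cl₂

Q = 12.6 × 1950 = 24570 C; n(e⁻) = 24570 / 96500 = 0.2546 mol
Cathode: Sn²⁺ + 2e⁻ → Sn → n(Sn) = 0.2546/2 = 0.1273 mol → 15.1 g
Anode: 2Cl⁻ → Cl₂ + 2e⁻ → n(Cl₂) = 0.2546/2 = 0.1273 mol → 3.06 L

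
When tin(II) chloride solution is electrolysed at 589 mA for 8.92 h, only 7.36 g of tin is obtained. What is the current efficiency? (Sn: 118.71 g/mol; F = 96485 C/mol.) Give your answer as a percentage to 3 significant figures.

63.3%

Q = 0.589 × 32112 = 18910 C
n(e⁻) = 18910 / 96485 = 0.1960 mol
Sn²⁺ + 2e⁻ → Sn, so theoretical n(Sn) = 0.09800 mol → 11.63 g
Efficiency = 7.36 / 11.63 = 0.6328 = 63.3%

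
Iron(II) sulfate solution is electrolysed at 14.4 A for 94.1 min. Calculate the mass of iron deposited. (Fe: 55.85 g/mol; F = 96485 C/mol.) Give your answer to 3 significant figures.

23.5 g

Q = It = 14.4 × 5646 = 81300 C
Moles of electrons = 81300 / 96485 = 0.8426 mol
Fe²⁺ + 2e⁻ → Fe, so n(Fe) = 0.8426 / 2 = 0.4213 mol
m = 0.4213 × 55.85 = 23.5 g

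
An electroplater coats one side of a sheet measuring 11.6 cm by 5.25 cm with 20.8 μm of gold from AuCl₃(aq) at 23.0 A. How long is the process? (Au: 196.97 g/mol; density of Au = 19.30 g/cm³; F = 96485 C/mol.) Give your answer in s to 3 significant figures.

156 s

Plated area = 11.6 × 5.25 = 60.90 cm²
Volume = 60.90 × 20.8×10⁻⁴ cm = 0.1267 cm³
m(Au) = 0.1267 × 19.30 = 2.445 g
n(Au) = 2.445 / 196.97 = 0.01241 mol; n(e⁻) = 3 × 0.01241 = 0.03723 mol
Q = 0.03723 × 96485 = 3592 C
t = 3592 / 23.0 = 156.2 s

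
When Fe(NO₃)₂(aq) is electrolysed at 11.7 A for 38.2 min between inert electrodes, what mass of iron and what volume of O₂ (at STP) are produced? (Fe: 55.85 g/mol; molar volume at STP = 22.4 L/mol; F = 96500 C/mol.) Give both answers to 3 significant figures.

7.76 g Fe; 1.56 L O₂

Q = 11.7 × 2292 = 26820 C; n(e⁻) = 26820 / 96500 = 0.2779 mol
Cathode: Fe²⁺ + 2e⁻ → Fe → n(Fe) = 0.2779/2 = 0.1390 mol → 7.76 g
Anode: 2H₂O → O₂ + 4H⁺ + 4e⁻ → n(O₂) = 0.2779/4 = 0.06948 mol → 1.56 L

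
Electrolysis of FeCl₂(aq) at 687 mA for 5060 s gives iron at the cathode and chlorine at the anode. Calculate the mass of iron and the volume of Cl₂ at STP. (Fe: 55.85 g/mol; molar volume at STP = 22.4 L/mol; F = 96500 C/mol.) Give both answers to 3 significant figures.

Q = 0.687 × 5060 = 3476 C; n(e⁻) = 3476 / 96500 = 0.03602 mol
Cathode: Fe²⁺ + 2e⁻ → Fe → n(Fe) = 0.03602/2 = 0.01801 mol → 1.01 g
Anode: 2Cl⁻ → Cl₂ + 2e⁻ → n(Cl₂) = 0.03602/2 = 0.01801 mol → 0.403 L

1.01 g Fe; 0.403 L Cl₂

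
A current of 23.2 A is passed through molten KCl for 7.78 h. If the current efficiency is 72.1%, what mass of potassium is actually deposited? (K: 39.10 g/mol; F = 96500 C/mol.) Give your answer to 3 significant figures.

190 g

Q = 23.2 × 28008 = 6.498×10^5 C
n(e⁻) = 6.498×10^5 / 96500 = 6.734 mol
K⁺ + e⁻ → K, so theoretical m(K) = 6.734 × 39.10 = 263.3 g
Actual mass = 72.1% × 263.3 = 190 g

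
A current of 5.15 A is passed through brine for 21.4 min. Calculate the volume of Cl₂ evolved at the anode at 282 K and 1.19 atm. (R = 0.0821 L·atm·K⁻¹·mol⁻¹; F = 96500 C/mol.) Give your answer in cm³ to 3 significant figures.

Charge passed = 5.15 × 1284 = 6613 C
n(e⁻) = 6613 / 96500 = 0.06853 mol
2Cl⁻ → Cl₂ + 2e⁻, so n(Cl₂) = 0.06853 / 2 = 0.03427 mol
V = nRT/P = 0.03427 × 0.0821 × 282 / 1.19 = 0.6667 L
= 667 cm³

667 cm³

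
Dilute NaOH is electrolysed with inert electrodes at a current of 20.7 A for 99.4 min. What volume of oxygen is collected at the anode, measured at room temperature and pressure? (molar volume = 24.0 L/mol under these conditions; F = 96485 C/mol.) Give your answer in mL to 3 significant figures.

Q = 20.7 A × 5964 s = 1.235×10^5 C
n(e⁻) = Q/F = 1.235×10^5/96485 = 1.280 mol
2H₂O → O₂ + 4H⁺ + 4e⁻, so n(O₂) = 1.280 / 4 = 0.3200 mol
V = 0.3200 × 24.0 = 7.680 L
= 7680 mL

7680 mL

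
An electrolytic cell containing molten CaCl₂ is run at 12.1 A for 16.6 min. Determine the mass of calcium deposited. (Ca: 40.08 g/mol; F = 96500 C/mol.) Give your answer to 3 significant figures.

Q = It = 12.1 × 996 = 12050 C
n(e⁻) = Q/F = 12050/96500 = 0.1249 mol
Ca²⁺ + 2e⁻ → Ca, so n(Ca) = 0.1249 / 2 = 0.06245 mol
m = 0.06245 × 40.08 = 2.50 g

2.50 g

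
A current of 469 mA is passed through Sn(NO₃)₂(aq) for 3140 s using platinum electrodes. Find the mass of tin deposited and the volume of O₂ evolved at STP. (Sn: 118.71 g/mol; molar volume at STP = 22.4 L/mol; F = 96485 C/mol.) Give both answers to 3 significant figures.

Q = 0.469 × 3140 = 1473 C; n(e⁻) = 1473 / 96485 = 0.01527 mol
Cathode: Sn²⁺ + 2e⁻ → Sn → n(Sn) = 0.01527/2 = 0.007635 mol → 0.906 g
Anode: 2H₂O → O₂ + 4H⁺ + 4e⁻ → n(O₂) = 0.01527/4 = 0.003818 mol → 0.0855 L

0.906 g Sn; 0.0855 L O₂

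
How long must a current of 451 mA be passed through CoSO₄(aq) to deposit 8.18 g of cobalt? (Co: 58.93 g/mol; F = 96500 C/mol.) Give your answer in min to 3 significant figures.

990 min

n(Co) = 8.18 / 58.93 = 0.1388 mol
Co²⁺ + 2e⁻ → Co, so n(e⁻) = 2 × 0.1388 = 0.2776 mol
Q = 0.2776 × 96500 = 26790 C
t = Q / I = 26790 / 0.451 = 59400 s = 990 min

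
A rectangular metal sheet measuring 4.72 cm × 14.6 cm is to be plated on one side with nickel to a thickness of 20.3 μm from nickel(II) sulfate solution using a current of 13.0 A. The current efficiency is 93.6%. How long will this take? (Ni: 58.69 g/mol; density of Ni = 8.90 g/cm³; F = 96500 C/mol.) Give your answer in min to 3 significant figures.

5.61 min

Plated area = 4.72 × 14.6 = 68.91 cm²
Volume = 68.91 × 20.3×10⁻⁴ cm = 0.1399 cm³
m(Ni) = 0.1399 × 8.90 = 1.245 g
n(Ni) = 1.245 / 58.69 = 0.02121 mol; n(e⁻) = 2 × 0.02121 = 0.04242 mol
Q = 0.04242 × 96500 / 0.936 = 4373 C
t = 4373 / 13.0 = 336.4 s = 5.61 min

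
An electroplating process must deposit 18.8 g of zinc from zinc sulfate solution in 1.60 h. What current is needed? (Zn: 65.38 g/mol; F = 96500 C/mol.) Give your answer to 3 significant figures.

n(Zn) = 18.8 / 65.38 = 0.2875 mol
Zn²⁺ + 2e⁻ → Zn, so n(e⁻) = 2 × 0.2875 = 0.5750 mol
Q = 0.5750 × 96500 = 55490 C
I = Q / t = 55490 / 5760 s = 9.63 A

9.63 A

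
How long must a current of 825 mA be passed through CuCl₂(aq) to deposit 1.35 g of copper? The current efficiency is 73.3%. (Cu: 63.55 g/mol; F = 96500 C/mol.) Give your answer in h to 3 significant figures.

n(Cu) = 1.35 / 63.55 = 0.02124 mol
Cu²⁺ + 2e⁻ → Cu, so n(e⁻) = 2 × 0.02124 = 0.04248 mol
Q = 0.04248 × 96500 / 0.733 = 5593 C
t = Q / I = 5593 / 0.825 = 6779 s = 1.88 h

1.88 h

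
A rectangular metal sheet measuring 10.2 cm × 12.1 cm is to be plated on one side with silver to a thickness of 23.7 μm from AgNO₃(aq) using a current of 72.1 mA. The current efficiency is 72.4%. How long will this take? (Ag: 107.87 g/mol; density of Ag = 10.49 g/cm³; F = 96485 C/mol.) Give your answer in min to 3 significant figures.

876 min

Plated area = 10.2 × 12.1 = 123.4 cm²
Volume = 123.4 × 23.7×10⁻⁴ cm = 0.2925 cm³
m(Ag) = 0.2925 × 10.49 = 3.068 g
n(Ag) = 3.068 / 107.87 = 0.02844 mol; n(e⁻) = 0.02844 mol
Q = 0.02844 × 96485 / 0.724 = 3790 C
t = 3790 / 0.0721 = 52570 s = 876 min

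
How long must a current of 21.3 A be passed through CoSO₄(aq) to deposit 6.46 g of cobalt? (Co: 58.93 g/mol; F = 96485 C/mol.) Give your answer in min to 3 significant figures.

16.6 min

n(Co) = 6.46 / 58.93 = 0.1096 mol
Co²⁺ + 2e⁻ → Co, so n(e⁻) = 2 × 0.1096 = 0.2192 mol
Q = 0.2192 × 96485 = 21150 C
t = Q / I = 21150 / 21.3 = 993.0 s = 16.6 min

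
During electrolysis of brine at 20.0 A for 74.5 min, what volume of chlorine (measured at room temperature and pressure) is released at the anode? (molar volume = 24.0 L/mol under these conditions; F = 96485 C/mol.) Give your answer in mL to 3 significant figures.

11100 mL

Q = It = 20.0 × 4470 = 89400 C
n(e⁻) = 89400 / 96485 = 0.9266 mol
2Cl⁻ → Cl₂ + 2e⁻, so n(Cl₂) = 0.9266 / 2 = 0.4633 mol
V = 0.4633 × 24.0 = 11.12 L
= 11100 mL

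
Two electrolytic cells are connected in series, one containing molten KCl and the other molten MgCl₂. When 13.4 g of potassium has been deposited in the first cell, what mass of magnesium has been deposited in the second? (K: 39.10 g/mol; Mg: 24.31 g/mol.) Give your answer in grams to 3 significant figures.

n(K) = 13.4 / 39.10 = 0.3427 mol
K⁺ + e⁻ → K, so n(e⁻) = 0.3427 mol
In series, the same 0.3427 mol of electrons flows through the second cell.
Mg²⁺ + 2e⁻ → Mg, so n(Mg) = 0.3427 / 2 = 0.1714 mol
m(Mg) = 0.1714 × 24.31 = 4.17 g

4.17 g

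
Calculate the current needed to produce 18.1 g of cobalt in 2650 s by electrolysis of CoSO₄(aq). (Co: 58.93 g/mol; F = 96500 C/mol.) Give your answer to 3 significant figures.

22.4 A

n(Co) = 18.1 / 58.93 = 0.3071 mol
Co²⁺ + 2e⁻ → Co, so n(e⁻) = 2 × 0.3071 = 0.6142 mol
Q = 0.6142 × 96500 = 59270 C
I = Q / t = 59270 / 2650 s = 22.4 A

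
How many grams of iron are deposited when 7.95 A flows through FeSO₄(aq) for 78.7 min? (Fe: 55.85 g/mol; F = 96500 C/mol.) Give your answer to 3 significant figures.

Q = 7.95 A × 4722 s = 37540 C
Moles of electrons = 37540 / 96500 = 0.3890 mol
Fe²⁺ + 2e⁻ → Fe, so n(Fe) = 0.3890 / 2 = 0.1945 mol
m = 0.1945 × 55.85 = 10.9 g

10.9 g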